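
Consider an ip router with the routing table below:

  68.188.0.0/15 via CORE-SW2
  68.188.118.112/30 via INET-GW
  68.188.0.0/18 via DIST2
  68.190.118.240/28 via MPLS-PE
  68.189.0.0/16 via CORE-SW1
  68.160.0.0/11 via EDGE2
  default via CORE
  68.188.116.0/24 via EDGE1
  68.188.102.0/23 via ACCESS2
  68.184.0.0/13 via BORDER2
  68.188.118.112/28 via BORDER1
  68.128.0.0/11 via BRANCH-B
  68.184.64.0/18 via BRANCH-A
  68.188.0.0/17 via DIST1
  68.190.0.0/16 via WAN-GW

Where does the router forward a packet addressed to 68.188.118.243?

Routes whose prefix contains 68.188.118.243:
  0.0.0.0/0 (default, matches everything) -> CORE
  68.160.0.0/11 (68.160.0.0 - 68.191.255.255) -> EDGE2
  68.184.0.0/13 (68.184.0.0 - 68.191.255.255) -> BORDER2
  68.188.0.0/15 (68.188.0.0 - 68.189.255.255) -> CORE-SW2
  68.188.0.0/17 (68.188.0.0 - 68.188.127.255) -> DIST1
More-specific entries that do NOT match:
  68.188.118.112/30 (68.188.118.112 - 68.188.118.115) does not contain 68.188.118.243
  68.190.118.240/28 (68.190.118.240 - 68.190.118.255) does not contain 68.188.118.243
  68.188.118.112/28 (68.188.118.112 - 68.188.118.127) does not contain 68.188.118.243
  68.188.116.0/24 (68.188.116.0 - 68.188.116.255) does not contain 68.188.118.243
  68.188.102.0/23 (68.188.102.0 - 68.188.103.255) does not contain 68.188.118.243
  68.188.0.0/18 (68.188.0.0 - 68.188.63.255) does not contain 68.188.118.243
  68.184.64.0/18 (68.184.64.0 - 68.184.127.255) does not contain 68.188.118.243
Longest matching prefix is /17 -> next hop DIST1.

DIST1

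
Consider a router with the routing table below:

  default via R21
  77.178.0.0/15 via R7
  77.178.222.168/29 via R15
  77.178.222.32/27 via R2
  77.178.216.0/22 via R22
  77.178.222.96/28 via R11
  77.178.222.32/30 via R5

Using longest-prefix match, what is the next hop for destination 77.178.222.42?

R2

Routes whose prefix contains 77.178.222.42:
  0.0.0.0/0 (default, matches everything) -> R21
  77.178.0.0/15 (77.178.0.0 - 77.179.255.255) -> R7
  77.178.222.32/27 (77.178.222.32 - 77.178.222.63) -> R2
More-specific entries that do NOT match:
  77.178.222.32/30 (77.178.222.32 - 77.178.222.35) does not contain 77.178.222.42
  77.178.222.168/29 (77.178.222.168 - 77.178.222.175) does not contain 77.178.222.42
  77.178.222.96/28 (77.178.222.96 - 77.178.222.111) does not contain 77.178.222.42
Longest matching prefix is /27 -> next hop R2.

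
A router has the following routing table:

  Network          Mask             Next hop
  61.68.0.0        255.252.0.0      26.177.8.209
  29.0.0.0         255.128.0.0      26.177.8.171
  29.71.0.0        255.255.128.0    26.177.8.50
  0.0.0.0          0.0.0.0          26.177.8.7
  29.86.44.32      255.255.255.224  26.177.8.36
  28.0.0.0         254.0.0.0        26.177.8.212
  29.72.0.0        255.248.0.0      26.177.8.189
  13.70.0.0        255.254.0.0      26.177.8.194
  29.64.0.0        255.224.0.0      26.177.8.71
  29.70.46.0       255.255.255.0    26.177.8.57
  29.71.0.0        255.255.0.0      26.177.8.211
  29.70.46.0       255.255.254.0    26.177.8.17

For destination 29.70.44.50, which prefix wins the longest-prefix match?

Entries matching 29.70.44.50:
  0.0.0.0/0 (default, matches everything)
  28.0.0.0/7 (28.0.0.0 - 29.255.255.255)
  29.0.0.0/9 (29.0.0.0 - 29.127.255.255)
  29.64.0.0/11 (29.64.0.0 - 29.95.255.255)
Most specific is 29.64.0.0/11.

29.64.0.0/11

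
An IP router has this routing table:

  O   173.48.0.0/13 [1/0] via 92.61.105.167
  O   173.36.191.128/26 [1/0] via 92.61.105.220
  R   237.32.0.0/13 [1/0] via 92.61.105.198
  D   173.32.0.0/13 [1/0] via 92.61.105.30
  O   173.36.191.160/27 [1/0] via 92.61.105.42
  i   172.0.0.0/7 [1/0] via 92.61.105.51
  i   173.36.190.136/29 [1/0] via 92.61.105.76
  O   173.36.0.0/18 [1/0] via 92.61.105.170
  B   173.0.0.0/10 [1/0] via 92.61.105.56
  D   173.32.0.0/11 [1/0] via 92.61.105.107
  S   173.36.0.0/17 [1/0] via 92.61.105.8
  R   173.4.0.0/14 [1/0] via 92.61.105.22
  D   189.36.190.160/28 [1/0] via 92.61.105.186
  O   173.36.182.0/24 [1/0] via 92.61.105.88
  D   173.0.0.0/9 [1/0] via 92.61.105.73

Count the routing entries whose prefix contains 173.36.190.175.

5

Prefixes containing 173.36.190.175:
  172.0.0.0/7 (172.0.0.0 - 173.255.255.255)
  173.0.0.0/9 (173.0.0.0 - 173.127.255.255)
  173.0.0.0/10 (173.0.0.0 - 173.63.255.255)
  173.32.0.0/11 (173.32.0.0 - 173.63.255.255)
  173.32.0.0/13 (173.32.0.0 - 173.39.255.255)
Total matching entries: 5.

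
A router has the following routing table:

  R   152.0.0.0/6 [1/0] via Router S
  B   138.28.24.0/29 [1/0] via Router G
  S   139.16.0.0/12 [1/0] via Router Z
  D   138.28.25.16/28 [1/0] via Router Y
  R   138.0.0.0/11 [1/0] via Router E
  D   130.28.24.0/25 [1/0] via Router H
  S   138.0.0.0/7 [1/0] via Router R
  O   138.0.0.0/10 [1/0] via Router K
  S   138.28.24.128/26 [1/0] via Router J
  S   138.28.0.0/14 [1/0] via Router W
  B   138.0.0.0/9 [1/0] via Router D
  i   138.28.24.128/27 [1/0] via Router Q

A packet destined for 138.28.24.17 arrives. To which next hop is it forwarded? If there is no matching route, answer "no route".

Router W

Routes whose prefix contains 138.28.24.17:
  138.0.0.0/7 (138.0.0.0 - 139.255.255.255) -> Router R
  138.0.0.0/9 (138.0.0.0 - 138.127.255.255) -> Router D
  138.0.0.0/10 (138.0.0.0 - 138.63.255.255) -> Router K
  138.0.0.0/11 (138.0.0.0 - 138.31.255.255) -> Router E
  138.28.0.0/14 (138.28.0.0 - 138.31.255.255) -> Router W
More-specific entries that do NOT match:
  138.28.24.0/29 (138.28.24.0 - 138.28.24.7) does not contain 138.28.24.17
  138.28.25.16/28 (138.28.25.16 - 138.28.25.31) does not contain 138.28.24.17
  138.28.24.128/27 (138.28.24.128 - 138.28.24.159) does not contain 138.28.24.17
  138.28.24.128/26 (138.28.24.128 - 138.28.24.191) does not contain 138.28.24.17
  130.28.24.0/25 (130.28.24.0 - 130.28.24.127) does not contain 138.28.24.17
Longest matching prefix is /14 -> next hop Router W.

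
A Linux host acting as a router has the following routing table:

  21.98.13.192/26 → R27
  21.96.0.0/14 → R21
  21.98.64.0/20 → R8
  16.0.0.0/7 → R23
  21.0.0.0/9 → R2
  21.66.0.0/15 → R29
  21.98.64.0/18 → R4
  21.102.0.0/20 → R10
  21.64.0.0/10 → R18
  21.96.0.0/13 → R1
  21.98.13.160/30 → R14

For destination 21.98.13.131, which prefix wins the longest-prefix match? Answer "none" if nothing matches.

Entries matching 21.98.13.131:
  21.0.0.0/9 (21.0.0.0 - 21.127.255.255)
  21.64.0.0/10 (21.64.0.0 - 21.127.255.255)
  21.96.0.0/13 (21.96.0.0 - 21.103.255.255)
  21.96.0.0/14 (21.96.0.0 - 21.99.255.255)
Most specific is 21.96.0.0/14.

21.96.0.0/14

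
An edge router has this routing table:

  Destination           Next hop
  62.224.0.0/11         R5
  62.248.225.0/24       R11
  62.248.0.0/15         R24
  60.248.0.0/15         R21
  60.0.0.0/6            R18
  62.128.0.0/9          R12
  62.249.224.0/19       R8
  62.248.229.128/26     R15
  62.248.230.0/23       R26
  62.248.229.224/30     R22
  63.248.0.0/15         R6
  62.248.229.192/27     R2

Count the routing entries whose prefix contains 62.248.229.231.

Prefixes containing 62.248.229.231:
  60.0.0.0/6 (60.0.0.0 - 63.255.255.255)
  62.128.0.0/9 (62.128.0.0 - 62.255.255.255)
  62.224.0.0/11 (62.224.0.0 - 62.255.255.255)
  62.248.0.0/15 (62.248.0.0 - 62.249.255.255)
Total matching entries: 4.

4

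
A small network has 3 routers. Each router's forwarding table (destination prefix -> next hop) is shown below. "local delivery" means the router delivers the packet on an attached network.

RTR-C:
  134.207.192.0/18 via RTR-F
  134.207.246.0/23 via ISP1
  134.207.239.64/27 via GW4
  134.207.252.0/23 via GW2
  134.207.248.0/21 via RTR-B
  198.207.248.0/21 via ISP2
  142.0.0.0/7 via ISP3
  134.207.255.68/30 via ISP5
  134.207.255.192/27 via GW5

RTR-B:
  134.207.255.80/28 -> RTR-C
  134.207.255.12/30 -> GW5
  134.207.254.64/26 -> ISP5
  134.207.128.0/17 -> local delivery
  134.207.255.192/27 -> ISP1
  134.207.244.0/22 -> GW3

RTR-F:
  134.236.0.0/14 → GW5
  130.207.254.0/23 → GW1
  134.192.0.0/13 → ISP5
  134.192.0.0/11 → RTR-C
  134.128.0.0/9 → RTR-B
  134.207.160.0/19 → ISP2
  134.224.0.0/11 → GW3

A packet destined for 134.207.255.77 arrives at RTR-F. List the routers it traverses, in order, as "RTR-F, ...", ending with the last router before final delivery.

RTR-F, RTR-C, RTR-B

At RTR-F: longest match for 134.207.255.77 is 134.192.0.0/11 -> RTR-C
At RTR-C: longest match for 134.207.255.77 is 134.207.248.0/21 -> RTR-B
At RTR-B: longest match for 134.207.255.77 is 134.207.128.0/17 -> local delivery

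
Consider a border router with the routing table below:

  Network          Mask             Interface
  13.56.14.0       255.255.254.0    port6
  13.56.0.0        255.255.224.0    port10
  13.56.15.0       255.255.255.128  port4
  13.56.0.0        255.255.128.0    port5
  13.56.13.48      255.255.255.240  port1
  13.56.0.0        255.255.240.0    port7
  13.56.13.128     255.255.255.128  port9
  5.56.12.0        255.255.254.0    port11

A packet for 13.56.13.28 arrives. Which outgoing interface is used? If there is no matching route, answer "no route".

port7

Routes whose prefix contains 13.56.13.28:
  13.56.0.0/17 (13.56.0.0 - 13.56.127.255) -> port5
  13.56.0.0/19 (13.56.0.0 - 13.56.31.255) -> port10
  13.56.0.0/20 (13.56.0.0 - 13.56.15.255) -> port7
More-specific entries that do NOT match:
  13.56.13.48/28 (13.56.13.48 - 13.56.13.63) does not contain 13.56.13.28
  13.56.15.0/25 (13.56.15.0 - 13.56.15.127) does not contain 13.56.13.28
  13.56.13.128/25 (13.56.13.128 - 13.56.13.255) does not contain 13.56.13.28
  13.56.14.0/23 (13.56.14.0 - 13.56.15.255) does not contain 13.56.13.28
  5.56.12.0/23 (5.56.12.0 - 5.56.13.255) does not contain 13.56.13.28
Longest matching prefix is /20 -> interface port7.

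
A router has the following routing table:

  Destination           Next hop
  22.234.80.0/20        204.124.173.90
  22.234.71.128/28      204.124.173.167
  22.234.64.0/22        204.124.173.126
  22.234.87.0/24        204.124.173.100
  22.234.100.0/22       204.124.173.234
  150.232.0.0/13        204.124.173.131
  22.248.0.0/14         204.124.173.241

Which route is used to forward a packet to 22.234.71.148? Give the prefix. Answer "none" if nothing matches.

none

22.234.71.148 is outside every listed prefix and there is no default route.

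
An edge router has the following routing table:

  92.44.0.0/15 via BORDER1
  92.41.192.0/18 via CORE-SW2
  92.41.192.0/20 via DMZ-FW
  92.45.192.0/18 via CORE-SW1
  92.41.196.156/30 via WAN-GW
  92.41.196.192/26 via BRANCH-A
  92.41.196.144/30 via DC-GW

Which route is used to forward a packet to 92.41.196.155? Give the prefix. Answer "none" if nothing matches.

92.41.192.0/20

Entries matching 92.41.196.155:
  92.41.192.0/18 (92.41.192.0 - 92.41.255.255)
  92.41.192.0/20 (92.41.192.0 - 92.41.207.255)
Most specific is 92.41.192.0/20.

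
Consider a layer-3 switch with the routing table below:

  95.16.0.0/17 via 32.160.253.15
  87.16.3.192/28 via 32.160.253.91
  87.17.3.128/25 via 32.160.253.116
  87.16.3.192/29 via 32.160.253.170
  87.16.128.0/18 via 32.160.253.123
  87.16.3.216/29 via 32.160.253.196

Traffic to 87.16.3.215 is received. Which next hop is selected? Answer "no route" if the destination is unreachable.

no route

No entry's prefix contains 87.16.3.215; there is no default route.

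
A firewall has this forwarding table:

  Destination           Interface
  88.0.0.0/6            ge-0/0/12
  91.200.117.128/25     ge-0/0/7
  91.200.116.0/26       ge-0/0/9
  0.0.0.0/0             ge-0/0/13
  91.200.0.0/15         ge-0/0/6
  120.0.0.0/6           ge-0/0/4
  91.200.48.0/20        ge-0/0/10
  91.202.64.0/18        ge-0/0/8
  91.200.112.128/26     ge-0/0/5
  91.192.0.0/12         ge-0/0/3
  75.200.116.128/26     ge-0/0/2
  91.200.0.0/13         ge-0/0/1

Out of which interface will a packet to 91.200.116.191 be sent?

ge-0/0/6

Routes whose prefix contains 91.200.116.191:
  0.0.0.0/0 (default, matches everything) -> ge-0/0/13
  88.0.0.0/6 (88.0.0.0 - 91.255.255.255) -> ge-0/0/12
  91.192.0.0/12 (91.192.0.0 - 91.207.255.255) -> ge-0/0/3
  91.200.0.0/13 (91.200.0.0 - 91.207.255.255) -> ge-0/0/1
  91.200.0.0/15 (91.200.0.0 - 91.201.255.255) -> ge-0/0/6
More-specific entries that do NOT match:
  91.200.116.0/26 (91.200.116.0 - 91.200.116.63) does not contain 91.200.116.191
  91.200.112.128/26 (91.200.112.128 - 91.200.112.191) does not contain 91.200.116.191
  75.200.116.128/26 (75.200.116.128 - 75.200.116.191) does not contain 91.200.116.191
  91.200.117.128/25 (91.200.117.128 - 91.200.117.255) does not contain 91.200.116.191
  91.200.48.0/20 (91.200.48.0 - 91.200.63.255) does not contain 91.200.116.191
  91.202.64.0/18 (91.202.64.0 - 91.202.127.255) does not contain 91.200.116.191
Longest matching prefix is /15 -> interface ge-0/0/6.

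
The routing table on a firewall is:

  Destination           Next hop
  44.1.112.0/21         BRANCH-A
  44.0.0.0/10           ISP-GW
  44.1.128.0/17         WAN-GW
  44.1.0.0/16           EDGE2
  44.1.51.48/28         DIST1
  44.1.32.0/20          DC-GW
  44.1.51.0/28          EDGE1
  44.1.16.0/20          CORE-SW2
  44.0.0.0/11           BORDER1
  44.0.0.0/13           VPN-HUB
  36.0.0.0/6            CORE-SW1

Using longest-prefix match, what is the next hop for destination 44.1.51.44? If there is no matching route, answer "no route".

EDGE2

Routes whose prefix contains 44.1.51.44:
  44.0.0.0/10 (44.0.0.0 - 44.63.255.255) -> ISP-GW
  44.0.0.0/11 (44.0.0.0 - 44.31.255.255) -> BORDER1
  44.0.0.0/13 (44.0.0.0 - 44.7.255.255) -> VPN-HUB
  44.1.0.0/16 (44.1.0.0 - 44.1.255.255) -> EDGE2
More-specific entries that do NOT match:
  44.1.51.48/28 (44.1.51.48 - 44.1.51.63) does not contain 44.1.51.44
  44.1.51.0/28 (44.1.51.0 - 44.1.51.15) does not contain 44.1.51.44
  44.1.112.0/21 (44.1.112.0 - 44.1.119.255) does not contain 44.1.51.44
  44.1.32.0/20 (44.1.32.0 - 44.1.47.255) does not contain 44.1.51.44
  44.1.16.0/20 (44.1.16.0 - 44.1.31.255) does not contain 44.1.51.44
  44.1.128.0/17 (44.1.128.0 - 44.1.255.255) does not contain 44.1.51.44
Longest matching prefix is /16 -> next hop EDGE2.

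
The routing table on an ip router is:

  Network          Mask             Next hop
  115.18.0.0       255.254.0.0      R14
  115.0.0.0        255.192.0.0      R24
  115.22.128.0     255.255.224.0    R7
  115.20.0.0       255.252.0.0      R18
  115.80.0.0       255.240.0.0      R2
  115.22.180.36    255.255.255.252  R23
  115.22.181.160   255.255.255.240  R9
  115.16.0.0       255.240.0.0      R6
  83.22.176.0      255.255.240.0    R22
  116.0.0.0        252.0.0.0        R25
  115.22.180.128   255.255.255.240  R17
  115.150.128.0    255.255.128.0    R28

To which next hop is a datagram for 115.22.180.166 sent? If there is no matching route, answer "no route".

Routes whose prefix contains 115.22.180.166:
  115.0.0.0/10 (115.0.0.0 - 115.63.255.255) -> R24
  115.16.0.0/12 (115.16.0.0 - 115.31.255.255) -> R6
  115.20.0.0/14 (115.20.0.0 - 115.23.255.255) -> R18
More-specific entries that do NOT match:
  115.22.180.36/30 (115.22.180.36 - 115.22.180.39) does not contain 115.22.180.166
  115.22.181.160/28 (115.22.181.160 - 115.22.181.175) does not contain 115.22.180.166
  115.22.180.128/28 (115.22.180.128 - 115.22.180.143) does not contain 115.22.180.166
  83.22.176.0/20 (83.22.176.0 - 83.22.191.255) does not contain 115.22.180.166
  115.22.128.0/19 (115.22.128.0 - 115.22.159.255) does not contain 115.22.180.166
  115.150.128.0/17 (115.150.128.0 - 115.150.255.255) does not contain 115.22.180.166
  115.18.0.0/15 (115.18.0.0 - 115.19.255.255) does not contain 115.22.180.166
Longest matching prefix is /14 -> next hop R18.

R18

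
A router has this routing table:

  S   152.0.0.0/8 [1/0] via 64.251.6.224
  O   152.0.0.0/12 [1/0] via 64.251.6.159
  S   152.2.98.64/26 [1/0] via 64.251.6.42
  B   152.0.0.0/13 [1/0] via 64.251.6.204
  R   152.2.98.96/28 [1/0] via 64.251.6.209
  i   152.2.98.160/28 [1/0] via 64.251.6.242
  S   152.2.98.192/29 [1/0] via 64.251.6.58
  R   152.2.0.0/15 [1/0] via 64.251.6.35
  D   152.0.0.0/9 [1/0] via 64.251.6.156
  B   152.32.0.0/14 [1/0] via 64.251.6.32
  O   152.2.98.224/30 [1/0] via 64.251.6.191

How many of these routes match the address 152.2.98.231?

5

Prefixes containing 152.2.98.231:
  152.0.0.0/8 (152.0.0.0 - 152.255.255.255)
  152.0.0.0/9 (152.0.0.0 - 152.127.255.255)
  152.0.0.0/12 (152.0.0.0 - 152.15.255.255)
  152.0.0.0/13 (152.0.0.0 - 152.7.255.255)
  152.2.0.0/15 (152.2.0.0 - 152.3.255.255)
Total matching entries: 5.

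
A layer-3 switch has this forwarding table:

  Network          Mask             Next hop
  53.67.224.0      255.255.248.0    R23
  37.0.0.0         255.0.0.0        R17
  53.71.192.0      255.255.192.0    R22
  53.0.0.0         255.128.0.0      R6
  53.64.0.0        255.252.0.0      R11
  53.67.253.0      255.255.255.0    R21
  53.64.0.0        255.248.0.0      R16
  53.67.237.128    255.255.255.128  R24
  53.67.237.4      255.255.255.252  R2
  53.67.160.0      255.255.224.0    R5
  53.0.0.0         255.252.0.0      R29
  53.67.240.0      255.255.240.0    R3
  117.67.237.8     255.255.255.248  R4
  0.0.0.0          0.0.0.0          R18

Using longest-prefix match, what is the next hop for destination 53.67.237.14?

Routes whose prefix contains 53.67.237.14:
  0.0.0.0/0 (default, matches everything) -> R18
  53.0.0.0/9 (53.0.0.0 - 53.127.255.255) -> R6
  53.64.0.0/13 (53.64.0.0 - 53.71.255.255) -> R16
  53.64.0.0/14 (53.64.0.0 - 53.67.255.255) -> R11
More-specific entries that do NOT match:
  53.67.237.4/30 (53.67.237.4 - 53.67.237.7) does not contain 53.67.237.14
  117.67.237.8/29 (117.67.237.8 - 117.67.237.15) does not contain 53.67.237.14
  53.67.237.128/25 (53.67.237.128 - 53.67.237.255) does not contain 53.67.237.14
  53.67.253.0/24 (53.67.253.0 - 53.67.253.255) does not contain 53.67.237.14
  53.67.224.0/21 (53.67.224.0 - 53.67.231.255) does not contain 53.67.237.14
  53.67.240.0/20 (53.67.240.0 - 53.67.255.255) does not contain 53.67.237.14
  53.67.160.0/19 (53.67.160.0 - 53.67.191.255) does not contain 53.67.237.14
  53.71.192.0/18 (53.71.192.0 - 53.71.255.255) does not contain 53.67.237.14
Longest matching prefix is /14 -> next hop R11.

R11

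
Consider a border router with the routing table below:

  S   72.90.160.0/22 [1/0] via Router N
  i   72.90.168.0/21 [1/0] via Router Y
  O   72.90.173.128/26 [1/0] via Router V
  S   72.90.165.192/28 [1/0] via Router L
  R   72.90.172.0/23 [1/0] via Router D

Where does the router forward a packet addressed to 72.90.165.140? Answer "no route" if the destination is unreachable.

no route

No entry's prefix contains 72.90.165.140; there is no default route.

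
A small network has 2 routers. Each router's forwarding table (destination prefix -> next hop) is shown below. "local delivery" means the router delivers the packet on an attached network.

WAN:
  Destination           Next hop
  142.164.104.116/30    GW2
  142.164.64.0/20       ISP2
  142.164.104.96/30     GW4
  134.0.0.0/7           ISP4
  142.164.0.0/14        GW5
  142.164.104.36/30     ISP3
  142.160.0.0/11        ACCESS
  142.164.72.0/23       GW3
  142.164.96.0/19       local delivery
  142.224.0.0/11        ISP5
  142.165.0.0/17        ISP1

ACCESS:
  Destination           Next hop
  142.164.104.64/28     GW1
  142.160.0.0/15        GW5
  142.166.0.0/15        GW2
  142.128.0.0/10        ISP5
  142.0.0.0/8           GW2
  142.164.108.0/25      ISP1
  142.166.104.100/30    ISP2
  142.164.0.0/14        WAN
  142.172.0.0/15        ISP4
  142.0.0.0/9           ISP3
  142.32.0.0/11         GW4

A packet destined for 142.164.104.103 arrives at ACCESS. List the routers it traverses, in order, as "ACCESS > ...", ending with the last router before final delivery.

At ACCESS: longest match for 142.164.104.103 is 142.164.0.0/14 -> WAN
At WAN: longest match for 142.164.104.103 is 142.164.96.0/19 -> local delivery

ACCESS > WAN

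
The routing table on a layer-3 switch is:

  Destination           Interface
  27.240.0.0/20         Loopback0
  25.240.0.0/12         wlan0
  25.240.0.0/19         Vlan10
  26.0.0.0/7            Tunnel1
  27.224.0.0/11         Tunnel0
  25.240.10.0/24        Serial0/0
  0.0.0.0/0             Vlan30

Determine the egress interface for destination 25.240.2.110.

Vlan10

Routes whose prefix contains 25.240.2.110:
  0.0.0.0/0 (default, matches everything) -> Vlan30
  25.240.0.0/12 (25.240.0.0 - 25.255.255.255) -> wlan0
  25.240.0.0/19 (25.240.0.0 - 25.240.31.255) -> Vlan10
More-specific entries that do NOT match:
  25.240.10.0/24 (25.240.10.0 - 25.240.10.255) does not contain 25.240.2.110
  27.240.0.0/20 (27.240.0.0 - 27.240.15.255) does not contain 25.240.2.110
Longest matching prefix is /19 -> interface Vlan10.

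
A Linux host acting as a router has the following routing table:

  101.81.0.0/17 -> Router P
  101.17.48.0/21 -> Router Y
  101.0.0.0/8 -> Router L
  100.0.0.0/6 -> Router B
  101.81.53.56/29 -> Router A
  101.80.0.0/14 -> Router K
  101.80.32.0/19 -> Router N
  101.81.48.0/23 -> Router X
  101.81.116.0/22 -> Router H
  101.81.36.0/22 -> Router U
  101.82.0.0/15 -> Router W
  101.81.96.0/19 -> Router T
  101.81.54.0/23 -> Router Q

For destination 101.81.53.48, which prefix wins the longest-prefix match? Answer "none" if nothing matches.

101.81.0.0/17

Entries matching 101.81.53.48:
  100.0.0.0/6 (100.0.0.0 - 103.255.255.255)
  101.0.0.0/8 (101.0.0.0 - 101.255.255.255)
  101.80.0.0/14 (101.80.0.0 - 101.83.255.255)
  101.81.0.0/17 (101.81.0.0 - 101.81.127.255)
Most specific is 101.81.0.0/17.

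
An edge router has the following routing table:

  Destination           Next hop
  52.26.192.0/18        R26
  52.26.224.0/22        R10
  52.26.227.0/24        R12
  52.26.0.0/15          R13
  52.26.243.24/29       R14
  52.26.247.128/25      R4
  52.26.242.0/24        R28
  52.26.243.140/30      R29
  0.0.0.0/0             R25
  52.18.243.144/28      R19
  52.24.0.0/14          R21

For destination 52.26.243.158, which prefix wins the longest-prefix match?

52.26.192.0/18

Entries matching 52.26.243.158:
  0.0.0.0/0 (default, matches everything)
  52.24.0.0/14 (52.24.0.0 - 52.27.255.255)
  52.26.0.0/15 (52.26.0.0 - 52.27.255.255)
  52.26.192.0/18 (52.26.192.0 - 52.26.255.255)
Most specific is 52.26.192.0/18.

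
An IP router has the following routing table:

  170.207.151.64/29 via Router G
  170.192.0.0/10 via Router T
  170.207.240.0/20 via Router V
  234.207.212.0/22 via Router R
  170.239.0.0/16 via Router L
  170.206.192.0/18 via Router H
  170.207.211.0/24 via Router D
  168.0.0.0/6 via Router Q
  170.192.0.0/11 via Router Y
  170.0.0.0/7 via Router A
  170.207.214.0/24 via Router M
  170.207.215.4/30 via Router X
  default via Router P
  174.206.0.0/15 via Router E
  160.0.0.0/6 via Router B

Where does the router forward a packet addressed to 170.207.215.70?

Router Y

Routes whose prefix contains 170.207.215.70:
  0.0.0.0/0 (default, matches everything) -> Router P
  168.0.0.0/6 (168.0.0.0 - 171.255.255.255) -> Router Q
  170.0.0.0/7 (170.0.0.0 - 171.255.255.255) -> Router A
  170.192.0.0/10 (170.192.0.0 - 170.255.255.255) -> Router T
  170.192.0.0/11 (170.192.0.0 - 170.223.255.255) -> Router Y
More-specific entries that do NOT match:
  170.207.215.4/30 (170.207.215.4 - 170.207.215.7) does not contain 170.207.215.70
  170.207.151.64/29 (170.207.151.64 - 170.207.151.71) does not contain 170.207.215.70
  170.207.211.0/24 (170.207.211.0 - 170.207.211.255) does not contain 170.207.215.70
  170.207.214.0/24 (170.207.214.0 - 170.207.214.255) does not contain 170.207.215.70
  234.207.212.0/22 (234.207.212.0 - 234.207.215.255) does not contain 170.207.215.70
  170.207.240.0/20 (170.207.240.0 - 170.207.255.255) does not contain 170.207.215.70
  170.206.192.0/18 (170.206.192.0 - 170.206.255.255) does not contain 170.207.215.70
  170.239.0.0/16 (170.239.0.0 - 170.239.255.255) does not contain 170.207.215.70
  174.206.0.0/15 (174.206.0.0 - 174.207.255.255) does not contain 170.207.215.70
Longest matching prefix is /11 -> next hop Router Y.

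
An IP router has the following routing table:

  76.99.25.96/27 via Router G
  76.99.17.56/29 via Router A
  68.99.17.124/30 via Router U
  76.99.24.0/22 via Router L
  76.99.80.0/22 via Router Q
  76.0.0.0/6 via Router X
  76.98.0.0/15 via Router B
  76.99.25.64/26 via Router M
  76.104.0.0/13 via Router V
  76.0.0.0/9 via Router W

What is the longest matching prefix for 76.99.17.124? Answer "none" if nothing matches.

Entries matching 76.99.17.124:
  76.0.0.0/6 (76.0.0.0 - 79.255.255.255)
  76.0.0.0/9 (76.0.0.0 - 76.127.255.255)
  76.98.0.0/15 (76.98.0.0 - 76.99.255.255)
Most specific is 76.98.0.0/15.

76.98.0.0/15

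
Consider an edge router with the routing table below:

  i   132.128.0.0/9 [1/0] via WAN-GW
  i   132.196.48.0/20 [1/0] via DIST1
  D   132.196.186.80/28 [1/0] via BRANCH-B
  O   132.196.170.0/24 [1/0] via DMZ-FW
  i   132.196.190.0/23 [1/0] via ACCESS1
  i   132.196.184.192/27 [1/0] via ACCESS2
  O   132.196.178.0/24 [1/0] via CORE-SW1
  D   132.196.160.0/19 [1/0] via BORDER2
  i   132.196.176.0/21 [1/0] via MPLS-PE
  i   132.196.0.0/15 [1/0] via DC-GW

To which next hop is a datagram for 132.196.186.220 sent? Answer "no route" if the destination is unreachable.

BORDER2

Routes whose prefix contains 132.196.186.220:
  132.128.0.0/9 (132.128.0.0 - 132.255.255.255) -> WAN-GW
  132.196.0.0/15 (132.196.0.0 - 132.197.255.255) -> DC-GW
  132.196.160.0/19 (132.196.160.0 - 132.196.191.255) -> BORDER2
More-specific entries that do NOT match:
  132.196.186.80/28 (132.196.186.80 - 132.196.186.95) does not contain 132.196.186.220
  132.196.184.192/27 (132.196.184.192 - 132.196.184.223) does not contain 132.196.186.220
  132.196.170.0/24 (132.196.170.0 - 132.196.170.255) does not contain 132.196.186.220
  132.196.178.0/24 (132.196.178.0 - 132.196.178.255) does not contain 132.196.186.220
  132.196.190.0/23 (132.196.190.0 - 132.196.191.255) does not contain 132.196.186.220
  132.196.176.0/21 (132.196.176.0 - 132.196.183.255) does not contain 132.196.186.220
  132.196.48.0/20 (132.196.48.0 - 132.196.63.255) does not contain 132.196.186.220
Longest matching prefix is /19 -> next hop BORDER2.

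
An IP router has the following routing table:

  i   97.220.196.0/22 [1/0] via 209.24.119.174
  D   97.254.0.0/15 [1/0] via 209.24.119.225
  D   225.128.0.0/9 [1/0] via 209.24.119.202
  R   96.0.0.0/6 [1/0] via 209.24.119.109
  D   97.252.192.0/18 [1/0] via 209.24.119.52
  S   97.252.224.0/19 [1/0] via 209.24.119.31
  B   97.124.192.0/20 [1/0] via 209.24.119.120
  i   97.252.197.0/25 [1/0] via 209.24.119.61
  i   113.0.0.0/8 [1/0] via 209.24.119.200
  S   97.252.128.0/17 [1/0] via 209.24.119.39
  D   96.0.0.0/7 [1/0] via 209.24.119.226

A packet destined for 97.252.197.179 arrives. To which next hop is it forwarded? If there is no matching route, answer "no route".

Routes whose prefix contains 97.252.197.179:
  96.0.0.0/6 (96.0.0.0 - 99.255.255.255) -> 209.24.119.109
  96.0.0.0/7 (96.0.0.0 - 97.255.255.255) -> 209.24.119.226
  97.252.128.0/17 (97.252.128.0 - 97.252.255.255) -> 209.24.119.39
  97.252.192.0/18 (97.252.192.0 - 97.252.255.255) -> 209.24.119.52
More-specific entries that do NOT match:
  97.252.197.0/25 (97.252.197.0 - 97.252.197.127) does not contain 97.252.197.179
  97.220.196.0/22 (97.220.196.0 - 97.220.199.255) does not contain 97.252.197.179
  97.124.192.0/20 (97.124.192.0 - 97.124.207.255) does not contain 97.252.197.179
  97.252.224.0/19 (97.252.224.0 - 97.252.255.255) does not contain 97.252.197.179
Longest matching prefix is /18 -> next hop 209.24.119.52.

209.24.119.52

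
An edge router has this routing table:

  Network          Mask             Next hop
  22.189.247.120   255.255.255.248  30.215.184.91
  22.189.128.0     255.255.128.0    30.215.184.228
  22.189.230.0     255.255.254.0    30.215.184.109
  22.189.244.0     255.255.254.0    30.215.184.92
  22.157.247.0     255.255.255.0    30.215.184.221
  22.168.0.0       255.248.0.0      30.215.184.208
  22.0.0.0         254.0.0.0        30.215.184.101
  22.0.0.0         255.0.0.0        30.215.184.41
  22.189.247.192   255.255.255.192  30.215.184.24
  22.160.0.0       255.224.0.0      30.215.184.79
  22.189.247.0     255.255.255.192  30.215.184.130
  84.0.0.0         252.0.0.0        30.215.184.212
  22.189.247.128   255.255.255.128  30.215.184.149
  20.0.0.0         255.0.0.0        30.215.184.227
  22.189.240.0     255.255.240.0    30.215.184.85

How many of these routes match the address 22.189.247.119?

Prefixes containing 22.189.247.119:
  22.0.0.0/7 (22.0.0.0 - 23.255.255.255)
  22.0.0.0/8 (22.0.0.0 - 22.255.255.255)
  22.160.0.0/11 (22.160.0.0 - 22.191.255.255)
  22.189.128.0/17 (22.189.128.0 - 22.189.255.255)
  22.189.240.0/20 (22.189.240.0 - 22.189.255.255)
Total matching entries: 5.

5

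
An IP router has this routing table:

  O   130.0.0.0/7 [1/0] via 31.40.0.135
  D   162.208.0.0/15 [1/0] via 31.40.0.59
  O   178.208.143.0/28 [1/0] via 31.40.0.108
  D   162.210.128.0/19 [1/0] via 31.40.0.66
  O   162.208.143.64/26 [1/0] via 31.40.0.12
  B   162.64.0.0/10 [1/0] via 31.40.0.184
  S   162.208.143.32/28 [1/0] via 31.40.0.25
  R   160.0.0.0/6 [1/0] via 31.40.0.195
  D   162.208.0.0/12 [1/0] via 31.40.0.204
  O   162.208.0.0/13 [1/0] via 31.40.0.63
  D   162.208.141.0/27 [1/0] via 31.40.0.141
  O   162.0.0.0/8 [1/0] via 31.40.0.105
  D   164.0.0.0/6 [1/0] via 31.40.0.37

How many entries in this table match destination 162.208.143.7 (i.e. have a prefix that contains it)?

5

Prefixes containing 162.208.143.7:
  160.0.0.0/6 (160.0.0.0 - 163.255.255.255)
  162.0.0.0/8 (162.0.0.0 - 162.255.255.255)
  162.208.0.0/12 (162.208.0.0 - 162.223.255.255)
  162.208.0.0/13 (162.208.0.0 - 162.215.255.255)
  162.208.0.0/15 (162.208.0.0 - 162.209.255.255)
Total matching entries: 5.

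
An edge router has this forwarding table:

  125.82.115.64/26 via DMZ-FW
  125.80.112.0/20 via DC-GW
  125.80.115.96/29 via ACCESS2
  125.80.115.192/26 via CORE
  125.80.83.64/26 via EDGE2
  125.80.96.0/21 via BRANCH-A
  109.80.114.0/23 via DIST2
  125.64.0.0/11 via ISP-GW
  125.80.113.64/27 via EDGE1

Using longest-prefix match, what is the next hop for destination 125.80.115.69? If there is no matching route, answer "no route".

Routes whose prefix contains 125.80.115.69:
  125.64.0.0/11 (125.64.0.0 - 125.95.255.255) -> ISP-GW
  125.80.112.0/20 (125.80.112.0 - 125.80.127.255) -> DC-GW
More-specific entries that do NOT match:
  125.80.115.96/29 (125.80.115.96 - 125.80.115.103) does not contain 125.80.115.69
  125.80.113.64/27 (125.80.113.64 - 125.80.113.95) does not contain 125.80.115.69
  125.82.115.64/26 (125.82.115.64 - 125.82.115.127) does not contain 125.80.115.69
  125.80.115.192/26 (125.80.115.192 - 125.80.115.255) does not contain 125.80.115.69
  125.80.83.64/26 (125.80.83.64 - 125.80.83.127) does not contain 125.80.115.69
  109.80.114.0/23 (109.80.114.0 - 109.80.115.255) does not contain 125.80.115.69
  125.80.96.0/21 (125.80.96.0 - 125.80.103.255) does not contain 125.80.115.69
Longest matching prefix is /20 -> next hop DC-GW.

DC-GW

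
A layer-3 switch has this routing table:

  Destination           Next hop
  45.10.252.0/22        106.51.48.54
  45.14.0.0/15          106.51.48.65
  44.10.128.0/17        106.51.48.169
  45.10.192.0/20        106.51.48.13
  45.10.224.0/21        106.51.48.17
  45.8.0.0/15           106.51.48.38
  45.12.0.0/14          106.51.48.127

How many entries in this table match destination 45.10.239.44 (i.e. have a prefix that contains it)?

No listed prefix contains 45.10.239.44.
Total matching entries: 0.

0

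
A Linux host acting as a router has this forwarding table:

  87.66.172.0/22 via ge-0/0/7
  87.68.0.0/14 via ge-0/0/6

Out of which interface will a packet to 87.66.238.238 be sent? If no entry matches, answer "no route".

No entry's prefix contains 87.66.238.238; there is no default route.

no route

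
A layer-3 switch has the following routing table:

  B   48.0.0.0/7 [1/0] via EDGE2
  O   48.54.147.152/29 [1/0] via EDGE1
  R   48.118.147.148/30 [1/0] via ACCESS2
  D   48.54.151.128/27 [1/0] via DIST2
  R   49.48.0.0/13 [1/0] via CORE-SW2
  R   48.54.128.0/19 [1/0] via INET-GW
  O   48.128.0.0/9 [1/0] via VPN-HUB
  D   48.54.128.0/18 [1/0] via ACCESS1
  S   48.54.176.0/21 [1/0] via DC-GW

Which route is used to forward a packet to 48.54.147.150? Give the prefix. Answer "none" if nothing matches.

Entries matching 48.54.147.150:
  48.0.0.0/7 (48.0.0.0 - 49.255.255.255)
  48.54.128.0/18 (48.54.128.0 - 48.54.191.255)
  48.54.128.0/19 (48.54.128.0 - 48.54.159.255)
Most specific is 48.54.128.0/19.

48.54.128.0/19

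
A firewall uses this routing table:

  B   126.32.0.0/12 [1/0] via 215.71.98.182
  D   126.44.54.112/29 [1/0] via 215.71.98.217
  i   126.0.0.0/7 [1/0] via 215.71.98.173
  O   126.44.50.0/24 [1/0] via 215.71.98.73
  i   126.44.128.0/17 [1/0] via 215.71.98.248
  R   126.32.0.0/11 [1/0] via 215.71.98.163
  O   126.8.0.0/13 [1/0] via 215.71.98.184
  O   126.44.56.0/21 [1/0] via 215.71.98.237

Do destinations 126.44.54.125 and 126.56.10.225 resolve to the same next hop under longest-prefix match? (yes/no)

126.44.54.125: longest match 126.32.0.0/12 -> 215.71.98.182
126.56.10.225: longest match 126.32.0.0/11 -> 215.71.98.163

no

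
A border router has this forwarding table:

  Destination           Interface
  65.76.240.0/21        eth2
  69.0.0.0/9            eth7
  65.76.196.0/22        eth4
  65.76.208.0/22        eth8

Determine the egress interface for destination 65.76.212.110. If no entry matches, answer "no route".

no route

No entry's prefix contains 65.76.212.110; there is no default route.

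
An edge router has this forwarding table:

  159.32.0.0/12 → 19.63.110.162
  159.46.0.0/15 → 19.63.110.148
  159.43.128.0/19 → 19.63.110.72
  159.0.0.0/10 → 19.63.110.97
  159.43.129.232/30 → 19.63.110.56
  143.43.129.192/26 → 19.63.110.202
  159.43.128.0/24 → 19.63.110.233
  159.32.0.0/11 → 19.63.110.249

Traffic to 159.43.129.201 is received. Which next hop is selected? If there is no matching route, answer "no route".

Routes whose prefix contains 159.43.129.201:
  159.0.0.0/10 (159.0.0.0 - 159.63.255.255) -> 19.63.110.97
  159.32.0.0/11 (159.32.0.0 - 159.63.255.255) -> 19.63.110.249
  159.32.0.0/12 (159.32.0.0 - 159.47.255.255) -> 19.63.110.162
  159.43.128.0/19 (159.43.128.0 - 159.43.159.255) -> 19.63.110.72
More-specific entries that do NOT match:
  159.43.129.232/30 (159.43.129.232 - 159.43.129.235) does not contain 159.43.129.201
  143.43.129.192/26 (143.43.129.192 - 143.43.129.255) does not contain 159.43.129.201
  159.43.128.0/24 (159.43.128.0 - 159.43.128.255) does not contain 159.43.129.201
Longest matching prefix is /19 -> next hop 19.63.110.72.

19.63.110.72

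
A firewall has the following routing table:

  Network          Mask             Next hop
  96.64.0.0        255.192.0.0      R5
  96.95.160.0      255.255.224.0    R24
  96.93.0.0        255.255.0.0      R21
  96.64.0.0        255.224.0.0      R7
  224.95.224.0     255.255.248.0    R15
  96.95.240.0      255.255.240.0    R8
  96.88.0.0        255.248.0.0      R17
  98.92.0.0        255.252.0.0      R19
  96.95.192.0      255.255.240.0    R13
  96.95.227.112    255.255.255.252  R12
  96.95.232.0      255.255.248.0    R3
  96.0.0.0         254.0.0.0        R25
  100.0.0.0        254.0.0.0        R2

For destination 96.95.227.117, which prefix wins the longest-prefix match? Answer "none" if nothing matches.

96.88.0.0/13

Entries matching 96.95.227.117:
  96.0.0.0/7 (96.0.0.0 - 97.255.255.255)
  96.64.0.0/10 (96.64.0.0 - 96.127.255.255)
  96.64.0.0/11 (96.64.0.0 - 96.95.255.255)
  96.88.0.0/13 (96.88.0.0 - 96.95.255.255)
Most specific is 96.88.0.0/13.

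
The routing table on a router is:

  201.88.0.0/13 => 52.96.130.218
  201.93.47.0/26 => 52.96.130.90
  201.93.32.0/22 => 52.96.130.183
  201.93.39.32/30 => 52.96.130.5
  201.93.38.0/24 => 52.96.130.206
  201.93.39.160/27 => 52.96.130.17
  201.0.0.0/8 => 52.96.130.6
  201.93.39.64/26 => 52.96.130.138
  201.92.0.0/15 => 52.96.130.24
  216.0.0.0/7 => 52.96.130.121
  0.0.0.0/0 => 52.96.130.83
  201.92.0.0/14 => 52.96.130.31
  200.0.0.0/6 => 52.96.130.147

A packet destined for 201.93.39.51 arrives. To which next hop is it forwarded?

52.96.130.24

Routes whose prefix contains 201.93.39.51:
  0.0.0.0/0 (default, matches everything) -> 52.96.130.83
  200.0.0.0/6 (200.0.0.0 - 203.255.255.255) -> 52.96.130.147
  201.0.0.0/8 (201.0.0.0 - 201.255.255.255) -> 52.96.130.6
  201.88.0.0/13 (201.88.0.0 - 201.95.255.255) -> 52.96.130.218
  201.92.0.0/14 (201.92.0.0 - 201.95.255.255) -> 52.96.130.31
  201.92.0.0/15 (201.92.0.0 - 201.93.255.255) -> 52.96.130.24
More-specific entries that do NOT match:
  201.93.39.32/30 (201.93.39.32 - 201.93.39.35) does not contain 201.93.39.51
  201.93.39.160/27 (201.93.39.160 - 201.93.39.191) does not contain 201.93.39.51
  201.93.47.0/26 (201.93.47.0 - 201.93.47.63) does not contain 201.93.39.51
  201.93.39.64/26 (201.93.39.64 - 201.93.39.127) does not contain 201.93.39.51
  201.93.38.0/24 (201.93.38.0 - 201.93.38.255) does not contain 201.93.39.51
  201.93.32.0/22 (201.93.32.0 - 201.93.35.255) does not contain 201.93.39.51
Longest matching prefix is /15 -> next hop 52.96.130.24.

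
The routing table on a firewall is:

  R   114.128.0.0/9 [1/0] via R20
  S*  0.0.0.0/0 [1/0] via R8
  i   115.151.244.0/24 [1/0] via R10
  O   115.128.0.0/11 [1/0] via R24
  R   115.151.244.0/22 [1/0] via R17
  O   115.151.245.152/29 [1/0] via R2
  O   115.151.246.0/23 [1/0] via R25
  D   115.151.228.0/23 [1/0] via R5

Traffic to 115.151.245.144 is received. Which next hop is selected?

Routes whose prefix contains 115.151.245.144:
  0.0.0.0/0 (default, matches everything) -> R8
  115.128.0.0/11 (115.128.0.0 - 115.159.255.255) -> R24
  115.151.244.0/22 (115.151.244.0 - 115.151.247.255) -> R17
More-specific entries that do NOT match:
  115.151.245.152/29 (115.151.245.152 - 115.151.245.159) does not contain 115.151.245.144
  115.151.244.0/24 (115.151.244.0 - 115.151.244.255) does not contain 115.151.245.144
  115.151.246.0/23 (115.151.246.0 - 115.151.247.255) does not contain 115.151.245.144
  115.151.228.0/23 (115.151.228.0 - 115.151.229.255) does not contain 115.151.245.144
Longest matching prefix is /22 -> next hop R17.

R17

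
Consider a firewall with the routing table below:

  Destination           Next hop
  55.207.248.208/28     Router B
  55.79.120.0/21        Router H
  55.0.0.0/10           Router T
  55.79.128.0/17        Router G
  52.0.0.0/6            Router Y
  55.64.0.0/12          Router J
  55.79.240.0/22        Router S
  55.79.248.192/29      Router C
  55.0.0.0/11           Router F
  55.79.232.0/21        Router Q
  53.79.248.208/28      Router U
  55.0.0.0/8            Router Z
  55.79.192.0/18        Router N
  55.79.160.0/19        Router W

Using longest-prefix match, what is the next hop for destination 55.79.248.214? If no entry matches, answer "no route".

Router N

Routes whose prefix contains 55.79.248.214:
  52.0.0.0/6 (52.0.0.0 - 55.255.255.255) -> Router Y
  55.0.0.0/8 (55.0.0.0 - 55.255.255.255) -> Router Z
  55.64.0.0/12 (55.64.0.0 - 55.79.255.255) -> Router J
  55.79.128.0/17 (55.79.128.0 - 55.79.255.255) -> Router G
  55.79.192.0/18 (55.79.192.0 - 55.79.255.255) -> Router N
More-specific entries that do NOT match:
  55.79.248.192/29 (55.79.248.192 - 55.79.248.199) does not contain 55.79.248.214
  55.207.248.208/28 (55.207.248.208 - 55.207.248.223) does not contain 55.79.248.214
  53.79.248.208/28 (53.79.248.208 - 53.79.248.223) does not contain 55.79.248.214
  55.79.240.0/22 (55.79.240.0 - 55.79.243.255) does not contain 55.79.248.214
  55.79.120.0/21 (55.79.120.0 - 55.79.127.255) does not contain 55.79.248.214
  55.79.232.0/21 (55.79.232.0 - 55.79.239.255) does not contain 55.79.248.214
  55.79.160.0/19 (55.79.160.0 - 55.79.191.255) does not contain 55.79.248.214
Longest matching prefix is /18 -> next hop Router N.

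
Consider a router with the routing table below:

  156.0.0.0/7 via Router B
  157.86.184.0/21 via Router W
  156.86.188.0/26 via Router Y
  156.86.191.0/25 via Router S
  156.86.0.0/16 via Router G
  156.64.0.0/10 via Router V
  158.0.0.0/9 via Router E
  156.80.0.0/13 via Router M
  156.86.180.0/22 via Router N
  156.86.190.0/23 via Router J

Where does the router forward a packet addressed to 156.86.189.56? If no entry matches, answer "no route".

Routes whose prefix contains 156.86.189.56:
  156.0.0.0/7 (156.0.0.0 - 157.255.255.255) -> Router B
  156.64.0.0/10 (156.64.0.0 - 156.127.255.255) -> Router V
  156.80.0.0/13 (156.80.0.0 - 156.87.255.255) -> Router M
  156.86.0.0/16 (156.86.0.0 - 156.86.255.255) -> Router G
More-specific entries that do NOT match:
  156.86.188.0/26 (156.86.188.0 - 156.86.188.63) does not contain 156.86.189.56
  156.86.191.0/25 (156.86.191.0 - 156.86.191.127) does not contain 156.86.189.56
  156.86.190.0/23 (156.86.190.0 - 156.86.191.255) does not contain 156.86.189.56
  156.86.180.0/22 (156.86.180.0 - 156.86.183.255) does not contain 156.86.189.56
  157.86.184.0/21 (157.86.184.0 - 157.86.191.255) does not contain 156.86.189.56
Longest matching prefix is /16 -> next hop Router G.

Router G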